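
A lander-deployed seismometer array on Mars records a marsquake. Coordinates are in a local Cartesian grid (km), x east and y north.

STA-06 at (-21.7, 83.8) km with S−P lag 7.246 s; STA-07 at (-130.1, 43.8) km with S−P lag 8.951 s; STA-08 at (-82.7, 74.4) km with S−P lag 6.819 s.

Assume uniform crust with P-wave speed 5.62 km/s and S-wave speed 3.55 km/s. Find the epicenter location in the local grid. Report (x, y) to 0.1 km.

(-47.5, 18.9)

Distance from S−P lag: d = Δt · v_P v_S / (v_P − v_S) = Δt · (5.62·3.55)/(5.62−3.55) ≈ 9.6382·Δt.
So d_STA-06 = 69.84, d_STA-07 = 86.27, d_STA-08 = 65.72 km.
Circle about each station: (x + 21.7)² + (y − 83.8)² = 69.84²; (x + 130.1)² + (y − 43.8)² = 86.27²; (x + 82.7)² + (y − 74.4)² = 65.72².
Subtracting pairs of circle equations eliminates x²+y² and gives linear equations (the radical axes):
-216.8 x − 80.0 y = 8786.23
-122.0 x − 18.8 y = 5439.83
Solving the 2×2 system: x ≈ -47.5, y ≈ 18.9 km.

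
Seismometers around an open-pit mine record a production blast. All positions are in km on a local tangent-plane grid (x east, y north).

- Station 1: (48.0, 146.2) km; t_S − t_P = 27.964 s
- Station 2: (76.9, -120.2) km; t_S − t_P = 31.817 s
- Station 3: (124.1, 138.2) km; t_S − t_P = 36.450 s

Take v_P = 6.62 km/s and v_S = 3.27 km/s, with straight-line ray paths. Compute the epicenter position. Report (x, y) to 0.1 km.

Distance from S−P lag: d = Δt · v_P v_S / (v_P − v_S) = Δt · (6.62·3.27)/(6.62−3.27) ≈ 6.4619·Δt.
So d_Station 1 = 180.70, d_Station 2 = 205.60, d_Station 3 = 235.54 km.
Circle about each station: (x − 48.0)² + (y − 146.2)² = 180.70²; (x − 76.9)² + (y + 120.2)² = 205.60²; (x − 124.1)² + (y − 138.2)² = 235.54².
Subtracting the Station 1 equation from the Station 2 and Station 3 equations removes the quadratic terms:
57.8 x − 532.8 y = -12935.66
152.2 x − 16.0 y = -12004.99
Solving the 2×2 system: x ≈ -77.2, y ≈ 15.9 km.

x ≈ -77.2 km, y ≈ 15.9 km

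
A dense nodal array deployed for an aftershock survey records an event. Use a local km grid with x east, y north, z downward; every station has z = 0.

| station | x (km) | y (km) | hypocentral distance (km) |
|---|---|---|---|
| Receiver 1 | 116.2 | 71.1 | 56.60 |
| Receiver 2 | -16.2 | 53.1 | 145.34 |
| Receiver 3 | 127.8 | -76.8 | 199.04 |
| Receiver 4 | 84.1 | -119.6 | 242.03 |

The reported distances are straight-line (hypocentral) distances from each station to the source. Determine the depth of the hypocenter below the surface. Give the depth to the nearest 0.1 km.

z ≈ 29.0 km

Each station gives a sphere (x−x_i)² + (y−y_i)² + z² = d_i² (stations at z=0).
Subtracting the Receiver 1 sphere from Receiver 2 and Receiver 3: z² cancels, leaving linear equations in x and y:
-264.8 x − 36.0 y = -33395.76
23.2 x − 295.8 y = -32739.93
Solving: x ≈ 109.898, y ≈ 119.302 km (keep extra digits for the depth step; rounded: 109.9, 119.3).
Then from the Receiver 1 sphere: z² = 56.60² − (x − 116.2)² − (y − 71.1)² with x = 109.898, y = 119.302, so z ≈ 28.990 ≈ 29.0 km.
Check against Receiver 4 (with the unrounded solution): distance 242.03 ≈ 242.03 km. ✓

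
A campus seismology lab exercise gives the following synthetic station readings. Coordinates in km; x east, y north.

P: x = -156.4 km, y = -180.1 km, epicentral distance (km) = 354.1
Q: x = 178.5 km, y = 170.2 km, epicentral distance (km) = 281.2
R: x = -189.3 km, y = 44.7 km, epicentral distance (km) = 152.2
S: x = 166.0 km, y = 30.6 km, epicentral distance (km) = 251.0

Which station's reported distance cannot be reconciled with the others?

S

Solve using three stations at a time. Using P, Q, R (subtract circle equations pairwise → linear system) gives (x, y) ≈ (-102.7, 169.9).
Distances from that point to each station vs reported:
  P: calculated 354.1 vs reported 354.1 → residual 0.0 km
  Q: calculated 281.2 vs reported 281.2 → residual 0.0 km
  R: calculated 152.2 vs reported 152.2 → residual 0.0 km
  S: calculated 302.7 vs reported 251.0 → residual 51.7 km
P, Q, R are mutually consistent (residuals ≈ 0); S is off by 51.7 km.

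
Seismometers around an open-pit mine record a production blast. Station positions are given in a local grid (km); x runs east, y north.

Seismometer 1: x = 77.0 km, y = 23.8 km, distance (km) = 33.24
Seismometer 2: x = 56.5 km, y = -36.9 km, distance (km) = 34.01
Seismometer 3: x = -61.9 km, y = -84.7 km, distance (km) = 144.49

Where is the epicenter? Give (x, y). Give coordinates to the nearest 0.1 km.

x ≈ 57.2 km, y ≈ -2.9 km

Circle about each station: (x − 77.0)² + (y − 23.8)² = 33.24²; (x − 56.5)² + (y + 36.9)² = 34.01²; (x + 61.9)² + (y + 84.7)² = 144.49².
Subtracting the Seismometer 1 equation from the Seismometer 2 and Seismometer 3 equations removes the quadratic terms:
-41.0 x − 121.4 y = -1993.36
-277.8 x − 217.0 y = -15262.20
Solving the 2×2 system: x ≈ 57.2, y ≈ -2.9 km.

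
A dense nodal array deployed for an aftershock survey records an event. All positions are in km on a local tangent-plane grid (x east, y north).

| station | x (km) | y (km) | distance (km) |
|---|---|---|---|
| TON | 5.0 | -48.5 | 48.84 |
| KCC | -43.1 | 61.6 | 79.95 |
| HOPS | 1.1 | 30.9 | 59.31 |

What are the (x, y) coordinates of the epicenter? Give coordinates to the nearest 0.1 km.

Circle about each station: (x − 5.0)² + (y + 48.5)² = 48.84²; (x + 43.1)² + (y − 61.6)² = 79.95²; (x − 1.1)² + (y − 30.9)² = 59.31².
Subtracting pairs of circle equations eliminates x²+y² and gives linear equations (the radical axes):
-96.2 x + 220.2 y = -731.74
-7.8 x + 158.8 y = -2553.56
Solving the 2×2 system: x ≈ -32.9, y ≈ -17.7 km.

x ≈ -32.9 km, y ≈ -17.7 km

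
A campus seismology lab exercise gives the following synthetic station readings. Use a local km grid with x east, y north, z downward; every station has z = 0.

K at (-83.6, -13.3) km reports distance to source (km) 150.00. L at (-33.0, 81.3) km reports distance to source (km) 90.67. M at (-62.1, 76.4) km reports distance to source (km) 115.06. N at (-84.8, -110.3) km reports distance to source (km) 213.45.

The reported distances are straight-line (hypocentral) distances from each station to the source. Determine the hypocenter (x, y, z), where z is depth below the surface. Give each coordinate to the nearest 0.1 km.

Each station gives a sphere (x−x_i)² + (y−y_i)² + z² = d_i² (stations at z=0).
Subtracting the K sphere from L and M: z² cancels, leaving linear equations in x and y:
101.2 x + 189.2 y = 14811.79
43.0 x + 179.4 y = 11788.72
Solving: x ≈ 42.597, y ≈ 55.502 km (keep extra digits for the depth step; rounded: 42.6, 55.5).
Then from the K sphere: z² = 150.00² − (x + 83.6)² − (y + 13.3)² with x = 42.597, y = 55.502, so z ≈ 42.902 ≈ 42.9 km.

x ≈ 42.6 km, y ≈ 55.5 km, depth ≈ 42.9 km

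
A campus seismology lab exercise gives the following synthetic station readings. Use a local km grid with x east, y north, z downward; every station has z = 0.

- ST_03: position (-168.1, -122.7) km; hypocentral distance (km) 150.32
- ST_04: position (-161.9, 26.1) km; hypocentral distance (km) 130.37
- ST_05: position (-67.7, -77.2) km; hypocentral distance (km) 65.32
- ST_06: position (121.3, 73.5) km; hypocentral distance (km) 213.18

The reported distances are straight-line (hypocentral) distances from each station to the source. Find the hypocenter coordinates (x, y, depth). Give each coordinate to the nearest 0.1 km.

x ≈ -56.5 km, y ≈ -34.0 km, depth ≈ 47.7 km

Each station gives a sphere (x−x_i)² + (y−y_i)² + z² = d_i² (stations at z=0).
Subtracting the ST_03 sphere from ST_04 and ST_05: z² cancels, leaving linear equations in x and y:
12.4 x + 297.6 y = -10820.31
200.8 x + 91.0 y = -14440.37
Solving: x ≈ -56.504, y ≈ -34.004 km (keep extra digits for the depth step; rounded: -56.5, -34.0).
Then from the ST_03 sphere: z² = 150.32² − (x + 168.1)² − (y + 122.7)² with x = -56.504, y = -34.004, so z ≈ 47.702 ≈ 47.7 km.
Check against ST_06 (with the unrounded solution): distance 213.18 ≈ 213.18 km. ✓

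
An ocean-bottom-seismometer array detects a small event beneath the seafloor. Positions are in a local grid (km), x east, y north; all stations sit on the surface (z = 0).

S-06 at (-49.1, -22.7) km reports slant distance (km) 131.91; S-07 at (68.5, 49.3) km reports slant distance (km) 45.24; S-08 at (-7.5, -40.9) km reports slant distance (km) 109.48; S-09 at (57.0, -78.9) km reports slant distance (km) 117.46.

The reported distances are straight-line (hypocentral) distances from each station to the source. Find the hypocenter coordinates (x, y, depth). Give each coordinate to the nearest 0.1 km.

(64.2, 30.9, 41.1)

Each station gives a sphere (x−x_i)² + (y−y_i)² + z² = d_i² (stations at z=0).
Subtracting the S-06 sphere from S-07 and S-08: z² cancels, leaving linear equations in x and y:
235.2 x + 144.0 y = 19550.23
83.2 x − 36.4 y = 4217.34
Solving: x ≈ 64.206, y ≈ 30.896 km (keep extra digits for the depth step; rounded: 64.2, 30.9).
Then from the S-06 sphere: z² = 131.91² − (x + 49.1)² − (y + 22.7)² with x = 64.206, y = 30.896, so z ≈ 41.103 ≈ 41.1 km.
Check against S-09 (with the unrounded solution): distance 117.46 ≈ 117.46 km. ✓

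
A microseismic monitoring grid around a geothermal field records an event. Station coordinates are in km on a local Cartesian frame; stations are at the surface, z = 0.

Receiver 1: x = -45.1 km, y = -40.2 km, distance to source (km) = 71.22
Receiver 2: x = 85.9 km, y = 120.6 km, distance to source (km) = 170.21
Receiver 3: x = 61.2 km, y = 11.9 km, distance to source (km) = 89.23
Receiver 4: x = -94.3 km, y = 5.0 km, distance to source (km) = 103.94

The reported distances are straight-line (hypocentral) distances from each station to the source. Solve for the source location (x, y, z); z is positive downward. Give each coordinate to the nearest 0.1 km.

x ≈ -6.5 km, y ≈ -12.2 km, depth ≈ 52.9 km

Each station gives a sphere (x−x_i)² + (y−y_i)² + z² = d_i² (stations at z=0).
Subtracting the Receiver 1 sphere from Receiver 2 and Receiver 3: z² cancels, leaving linear equations in x and y:
262.0 x + 321.6 y = -5626.04
212.6 x + 104.2 y = -2652.70
Solving: x ≈ -6.498, y ≈ -12.200 km (keep extra digits for the depth step; rounded: -6.5, -12.2).
Then from the Receiver 1 sphere: z² = 71.22² − (x + 45.1)² − (y + 40.2)² with x = -6.498, y = -12.200, so z ≈ 52.898 ≈ 52.9 km.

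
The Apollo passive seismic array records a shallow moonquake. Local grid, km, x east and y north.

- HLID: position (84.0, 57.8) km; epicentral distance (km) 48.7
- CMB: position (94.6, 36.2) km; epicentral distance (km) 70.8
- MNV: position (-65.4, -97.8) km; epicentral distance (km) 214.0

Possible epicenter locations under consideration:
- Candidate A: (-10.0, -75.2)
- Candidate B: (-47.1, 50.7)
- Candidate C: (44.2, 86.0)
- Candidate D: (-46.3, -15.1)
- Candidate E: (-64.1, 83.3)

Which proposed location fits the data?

Candidate C

For each candidate, compare |candidate − station| to the reported distance:
Candidate A: residuals HLID 114.2, CMB 82.0, MNV 154.2 → max 154.2 km
Candidate B: residuals HLID 82.6, CMB 71.6, MNV 64.4 → max 82.6 km
Candidate C: residuals HLID 0.1, CMB 0.1, MNV 0.0 → max 0.1 km
Candidate D: residuals HLID 100.6, CMB 79.1, MNV 129.1 → max 129.1 km
Candidate E: residuals HLID 101.6, CMB 94.7, MNV 32.9 → max 101.6 km
Only Candidate C has all residuals ≈ 0.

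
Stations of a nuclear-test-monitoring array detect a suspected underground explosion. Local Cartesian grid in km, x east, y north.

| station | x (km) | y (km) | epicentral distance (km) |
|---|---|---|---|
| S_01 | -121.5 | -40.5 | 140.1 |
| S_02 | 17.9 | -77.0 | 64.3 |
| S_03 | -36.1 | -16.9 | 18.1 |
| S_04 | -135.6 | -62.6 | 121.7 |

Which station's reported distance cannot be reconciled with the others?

Solve using three stations at a time. Using S_02, S_03, S_04 (subtract circle equations pairwise → linear system) gives (x, y) ≈ (-19.9, -25.0).
Distances from that point to each station vs reported:
  S_01: calculated 102.8 vs reported 140.1 → residual 37.3 km
  S_02: calculated 64.3 vs reported 64.3 → residual 0.0 km
  S_03: calculated 18.1 vs reported 18.1 → residual 0.0 km
  S_04: calculated 121.7 vs reported 121.7 → residual 0.0 km
S_02, S_03, S_04 are mutually consistent (residuals ≈ 0); S_01 is off by 37.3 km.

S_01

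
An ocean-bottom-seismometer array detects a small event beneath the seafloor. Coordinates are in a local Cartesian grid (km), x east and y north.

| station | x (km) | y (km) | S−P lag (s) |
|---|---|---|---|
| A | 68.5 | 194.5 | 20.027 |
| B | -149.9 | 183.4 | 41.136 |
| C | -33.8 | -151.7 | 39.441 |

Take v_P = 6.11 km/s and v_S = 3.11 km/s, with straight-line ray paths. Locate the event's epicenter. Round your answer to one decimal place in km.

Distance from S−P lag: d = Δt · v_P v_S / (v_P − v_S) = Δt · (6.11·3.11)/(6.11−3.11) ≈ 6.3340·Δt.
So d_A = 126.85, d_B = 260.56, d_C = 249.82 km.
Circle about each station: (x − 68.5)² + (y − 194.5)² = 126.85²; (x + 149.9)² + (y − 183.4)² = 260.56²; (x + 33.8)² + (y + 151.7)² = 249.82².
Subtracting the A equation from the B and C equations removes the quadratic terms:
-436.8 x − 22.2 y = -38217.52
-204.6 x − 692.4 y = -64686.28
Solving the 2×2 system: x ≈ 84.0, y ≈ 68.6 km.

(84.0, 68.6)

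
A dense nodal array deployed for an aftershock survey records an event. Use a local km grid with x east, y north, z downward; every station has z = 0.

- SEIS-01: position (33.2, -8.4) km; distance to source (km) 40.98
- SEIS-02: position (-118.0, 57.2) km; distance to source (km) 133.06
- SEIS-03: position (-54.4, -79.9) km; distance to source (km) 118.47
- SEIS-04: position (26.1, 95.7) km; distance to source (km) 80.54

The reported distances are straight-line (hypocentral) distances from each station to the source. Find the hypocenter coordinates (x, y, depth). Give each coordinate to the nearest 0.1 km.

Each station gives a sphere (x−x_i)² + (y−y_i)² + z² = d_i² (stations at z=0).
Subtracting the SEIS-01 sphere from SEIS-02 and SEIS-03: z² cancels, leaving linear equations in x and y:
-302.4 x + 131.2 y = -2.56
-175.2 x − 143.0 y = -4185.21
Solving: x ≈ 8.296, y ≈ 19.103 km (keep extra digits for the depth step; rounded: 8.3, 19.1).
Then from the SEIS-01 sphere: z² = 40.98² − (x − 33.2)² − (y + 8.4)² with x = 8.296, y = 19.103, so z ≈ 17.399 ≈ 17.4 km.

x ≈ 8.3 km, y ≈ 19.1 km, depth ≈ 17.4 km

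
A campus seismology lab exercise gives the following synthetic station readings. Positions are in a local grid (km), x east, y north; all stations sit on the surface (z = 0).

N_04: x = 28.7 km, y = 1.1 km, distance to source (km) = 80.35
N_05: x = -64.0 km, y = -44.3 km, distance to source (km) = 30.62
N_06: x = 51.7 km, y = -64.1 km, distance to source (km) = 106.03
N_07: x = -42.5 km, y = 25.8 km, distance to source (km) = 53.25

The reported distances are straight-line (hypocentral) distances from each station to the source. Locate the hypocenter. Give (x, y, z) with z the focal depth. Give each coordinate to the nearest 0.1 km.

Each station gives a sphere (x−x_i)² + (y−y_i)² + z² = d_i² (stations at z=0).
Subtracting the N_04 sphere from N_05 and N_06: z² cancels, leaving linear equations in x and y:
-185.4 x − 90.8 y = 10752.13
46.0 x − 130.4 y = 1170.56
Solving: x ≈ -45.702, y ≈ -25.099 km (keep extra digits for the depth step; rounded: -45.7, -25.1).
Then from the N_04 sphere: z² = 80.35² − (x − 28.7)² − (y − 1.1)² with x = -45.702, y = -25.099, so z ≈ 15.300 ≈ 15.3 km.

(-45.7, -25.1, 15.3)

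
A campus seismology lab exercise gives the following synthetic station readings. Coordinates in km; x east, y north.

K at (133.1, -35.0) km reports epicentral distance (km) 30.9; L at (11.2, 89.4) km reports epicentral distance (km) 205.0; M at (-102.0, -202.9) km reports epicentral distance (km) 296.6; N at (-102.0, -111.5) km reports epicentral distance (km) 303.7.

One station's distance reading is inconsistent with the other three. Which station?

Solve using three stations at a time. Using K, L, M (subtract circle equations pairwise → linear system) gives (x, y) ≈ (155.7, -56.0).
Distances from that point to each station vs reported:
  K: calculated 30.9 vs reported 30.9 → residual 0.0 km
  L: calculated 205.0 vs reported 205.0 → residual 0.0 km
  M: calculated 296.6 vs reported 296.6 → residual 0.0 km
  N: calculated 263.6 vs reported 303.7 → residual 40.1 km
K, L, M are mutually consistent (residuals ≈ 0); N is off by 40.1 km.

N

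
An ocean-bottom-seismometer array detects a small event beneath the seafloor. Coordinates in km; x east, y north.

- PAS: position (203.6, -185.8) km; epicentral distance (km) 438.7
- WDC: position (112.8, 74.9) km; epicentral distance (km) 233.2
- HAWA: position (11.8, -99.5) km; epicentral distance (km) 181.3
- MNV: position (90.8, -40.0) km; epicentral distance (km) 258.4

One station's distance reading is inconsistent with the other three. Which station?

HAWA

Solve using three stations at a time. Using PAS, WDC, MNV (subtract circle equations pairwise → linear system) gives (x, y) ≈ (-117.5, 113.3).
Distances from that point to each station vs reported:
  PAS: calculated 438.8 vs reported 438.7 → residual 0.1 km
  WDC: calculated 233.5 vs reported 233.2 → residual 0.3 km
  HAWA: calculated 249.0 vs reported 181.3 → residual 67.7 km
  MNV: calculated 258.6 vs reported 258.4 → residual 0.2 km
PAS, WDC, MNV are mutually consistent (residuals ≈ 0); HAWA is off by 67.7 km.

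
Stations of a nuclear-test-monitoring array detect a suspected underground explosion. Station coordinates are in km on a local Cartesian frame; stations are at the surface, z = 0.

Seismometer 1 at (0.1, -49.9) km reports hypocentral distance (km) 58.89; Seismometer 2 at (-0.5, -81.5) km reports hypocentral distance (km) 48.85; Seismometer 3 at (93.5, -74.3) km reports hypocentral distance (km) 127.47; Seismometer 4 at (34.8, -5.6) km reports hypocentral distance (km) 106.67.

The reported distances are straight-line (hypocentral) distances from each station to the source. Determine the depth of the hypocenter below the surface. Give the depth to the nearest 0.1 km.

Each station gives a sphere (x−x_i)² + (y−y_i)² + z² = d_i² (stations at z=0).
Subtracting the Seismometer 1 sphere from Seismometer 2 and Seismometer 3: z² cancels, leaving linear equations in x and y:
-1.2 x − 63.2 y = 5234.19
186.8 x − 48.8 y = -1007.85
Solving: x ≈ -26.898, y ≈ -82.309 km (keep extra digits for the depth step; rounded: -26.9, -82.3).
Then from the Seismometer 1 sphere: z² = 58.89² − (x − 0.1)² − (y + 49.9)² with x = -26.898, y = -82.309, so z ≈ 41.095 ≈ 41.1 km.

depth ≈ 41.1 km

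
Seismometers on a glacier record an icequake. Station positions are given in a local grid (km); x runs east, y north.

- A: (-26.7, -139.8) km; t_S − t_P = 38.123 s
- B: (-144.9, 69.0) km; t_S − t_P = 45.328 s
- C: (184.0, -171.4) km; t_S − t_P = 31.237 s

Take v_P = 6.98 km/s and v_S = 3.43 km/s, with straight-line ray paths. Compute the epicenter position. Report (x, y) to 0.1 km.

x ≈ 159.2 km, y ≈ 37.8 km

Distance from S−P lag: d = Δt · v_P v_S / (v_P − v_S) = Δt · (6.98·3.43)/(6.98−3.43) ≈ 6.7441·Δt.
So d_A = 257.10, d_B = 305.69, d_C = 210.66 km.
Circle about each station: (x + 26.7)² + (y + 139.8)² = 257.10²; (x + 144.9)² + (y − 69.0)² = 305.69²; (x − 184.0)² + (y + 171.4)² = 210.66².
Subtracting pairs of circle equations eliminates x²+y² and gives linear equations (the radical axes):
-236.4 x + 417.6 y = -21845.89
421.4 x − 63.2 y = 64699.80
Solving the 2×2 system: x ≈ 159.2, y ≈ 37.8 km.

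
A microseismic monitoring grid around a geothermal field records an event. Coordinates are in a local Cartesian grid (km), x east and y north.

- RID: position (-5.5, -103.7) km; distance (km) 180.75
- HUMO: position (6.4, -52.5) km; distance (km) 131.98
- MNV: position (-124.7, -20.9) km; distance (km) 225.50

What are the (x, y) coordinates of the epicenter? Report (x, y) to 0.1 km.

(89.3, 50.2)

Circle about each station: (x + 5.5)² + (y + 103.7)² = 180.75²; (x − 6.4)² + (y + 52.5)² = 131.98²; (x + 124.7)² + (y + 20.9)² = 225.50².
Subtracting pairs of circle equations eliminates x²+y² and gives linear equations (the radical axes):
23.8 x + 102.4 y = 7265.11
-238.4 x + 165.6 y = -12976.73
Solving the 2×2 system: x ≈ 89.3, y ≈ 50.2 km.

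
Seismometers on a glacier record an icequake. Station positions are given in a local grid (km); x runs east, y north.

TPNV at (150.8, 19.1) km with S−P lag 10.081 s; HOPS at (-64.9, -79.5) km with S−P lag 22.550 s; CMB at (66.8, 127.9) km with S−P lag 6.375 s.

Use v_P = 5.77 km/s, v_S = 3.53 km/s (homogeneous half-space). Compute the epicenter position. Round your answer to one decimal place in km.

Distance from S−P lag: d = Δt · v_P v_S / (v_P − v_S) = Δt · (5.77·3.53)/(5.77−3.53) ≈ 9.0929·Δt.
So d_TPNV = 91.67, d_HOPS = 205.04, d_CMB = 57.97 km.
Circle about each station: (x − 150.8)² + (y − 19.1)² = 91.67²; (x + 64.9)² + (y + 79.5)² = 205.04²; (x − 66.8)² + (y − 127.9)² = 57.97².
Subtracting pairs of circle equations eliminates x²+y² and gives linear equations (the radical axes):
-431.4 x − 197.2 y = -46211.20
-168.0 x + 217.6 y = 2758.07
Solving the 2×2 system: x ≈ 74.9, y ≈ 70.5 km.
Check against TPNV (with the unrounded x, y): √((x − 150.8)²+(y − 19.1)²) = 91.67 ≈ 91.67 km. ✓

74.9 km east, 70.5 km north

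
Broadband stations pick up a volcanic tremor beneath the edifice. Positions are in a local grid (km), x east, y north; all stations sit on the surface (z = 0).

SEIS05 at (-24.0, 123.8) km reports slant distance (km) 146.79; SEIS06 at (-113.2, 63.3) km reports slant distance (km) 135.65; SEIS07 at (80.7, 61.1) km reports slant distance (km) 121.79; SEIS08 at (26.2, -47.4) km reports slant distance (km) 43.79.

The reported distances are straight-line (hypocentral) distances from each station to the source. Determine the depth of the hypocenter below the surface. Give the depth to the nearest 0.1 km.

9.6 km

Each station gives a sphere (x−x_i)² + (y−y_i)² + z² = d_i² (stations at z=0).
Subtracting the SEIS05 sphere from SEIS06 and SEIS07: z² cancels, leaving linear equations in x and y:
-178.4 x − 121.0 y = 4065.07
209.4 x − 125.4 y = 1057.76
Solving: x ≈ -8.002, y ≈ -21.797 km (keep extra digits for the depth step; rounded: -8.0, -21.8).
Then from the SEIS05 sphere: z² = 146.79² − (x + 24.0)² − (y − 123.8)² with x = -8.002, y = -21.797, so z ≈ 9.638 ≈ 9.6 km.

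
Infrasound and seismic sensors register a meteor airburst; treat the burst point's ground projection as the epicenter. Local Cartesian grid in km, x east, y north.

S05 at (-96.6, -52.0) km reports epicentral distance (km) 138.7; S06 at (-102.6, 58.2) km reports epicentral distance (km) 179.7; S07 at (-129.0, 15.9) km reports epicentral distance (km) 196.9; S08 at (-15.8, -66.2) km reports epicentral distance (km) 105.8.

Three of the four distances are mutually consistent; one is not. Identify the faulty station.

Solve using three stations at a time. Using S06, S07, S08 (subtract circle equations pairwise → linear system) gives (x, y) ≈ (67.2, -0.6).
Distances from that point to each station vs reported:
  S05: calculated 171.7 vs reported 138.7 → residual 33.0 km
  S06: calculated 179.7 vs reported 179.7 → residual 0.0 km
  S07: calculated 196.9 vs reported 196.9 → residual 0.0 km
  S08: calculated 105.8 vs reported 105.8 → residual 0.0 km
S06, S07, S08 are mutually consistent (residuals ≈ 0); S05 is off by 33.0 km.

S05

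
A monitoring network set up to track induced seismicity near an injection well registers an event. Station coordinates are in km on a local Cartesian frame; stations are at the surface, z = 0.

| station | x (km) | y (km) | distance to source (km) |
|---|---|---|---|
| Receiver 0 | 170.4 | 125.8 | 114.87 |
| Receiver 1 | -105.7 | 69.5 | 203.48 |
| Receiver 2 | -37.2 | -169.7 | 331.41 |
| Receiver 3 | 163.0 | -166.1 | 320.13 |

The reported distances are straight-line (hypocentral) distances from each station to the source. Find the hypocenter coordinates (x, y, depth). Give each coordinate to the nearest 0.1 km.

(75.8, 135.1, 64.5)

Each station gives a sphere (x−x_i)² + (y−y_i)² + z² = d_i² (stations at z=0).
Subtracting the Receiver 0 sphere from Receiver 1 and Receiver 2: z² cancels, leaving linear equations in x and y:
-552.2 x − 112.6 y = -57068.05
-415.2 x − 591.0 y = -111317.34
Solving: x ≈ 75.798, y ≈ 135.104 km (keep extra digits for the depth step; rounded: 75.8, 135.1).
Then from the Receiver 0 sphere: z² = 114.87² − (x − 170.4)² − (y − 125.8)² with x = 75.798, y = 135.104, so z ≈ 64.490 ≈ 64.5 km.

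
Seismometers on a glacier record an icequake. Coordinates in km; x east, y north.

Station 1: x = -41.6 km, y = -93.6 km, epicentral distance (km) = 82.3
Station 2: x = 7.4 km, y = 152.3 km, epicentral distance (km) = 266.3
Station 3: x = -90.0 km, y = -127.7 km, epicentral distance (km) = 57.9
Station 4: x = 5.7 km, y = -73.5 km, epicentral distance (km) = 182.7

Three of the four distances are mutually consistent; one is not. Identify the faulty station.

Solve using three stations at a time. Using Station 1, Station 2, Station 3 (subtract circle equations pairwise → linear system) gives (x, y) ≈ (-122.7, -80.0).
Distances from that point to each station vs reported:
  Station 1: calculated 82.2 vs reported 82.3 → residual 0.1 km
  Station 2: calculated 266.3 vs reported 266.3 → residual 0.0 km
  Station 3: calculated 57.8 vs reported 57.9 → residual 0.1 km
  Station 4: calculated 128.6 vs reported 182.7 → residual 54.1 km
Station 1, Station 2, Station 3 are mutually consistent (residuals ≈ 0); Station 4 is off by 54.1 km.

Station 4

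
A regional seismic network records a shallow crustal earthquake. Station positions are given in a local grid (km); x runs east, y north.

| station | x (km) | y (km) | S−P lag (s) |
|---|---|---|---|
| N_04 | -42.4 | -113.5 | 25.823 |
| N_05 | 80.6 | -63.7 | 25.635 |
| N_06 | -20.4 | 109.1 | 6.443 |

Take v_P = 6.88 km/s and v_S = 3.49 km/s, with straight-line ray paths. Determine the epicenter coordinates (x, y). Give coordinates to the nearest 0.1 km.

(-42.9, 69.4)

Distance from S−P lag: d = Δt · v_P v_S / (v_P − v_S) = Δt · (6.88·3.49)/(6.88−3.49) ≈ 7.0829·Δt.
So d_N_04 = 182.90, d_N_05 = 181.57, d_N_06 = 45.64 km.
Circle about each station: (x + 42.4)² + (y + 113.5)² = 182.90²; (x − 80.6)² + (y + 63.7)² = 181.57²; (x + 20.4)² + (y − 109.1)² = 45.64².
Subtracting pairs of circle equations eliminates x²+y² and gives linear equations (the radical axes):
246.0 x + 99.6 y = -3641.21
44.0 x + 445.2 y = 29008.36
Solving the 2×2 system: x ≈ -42.9, y ≈ 69.4 km.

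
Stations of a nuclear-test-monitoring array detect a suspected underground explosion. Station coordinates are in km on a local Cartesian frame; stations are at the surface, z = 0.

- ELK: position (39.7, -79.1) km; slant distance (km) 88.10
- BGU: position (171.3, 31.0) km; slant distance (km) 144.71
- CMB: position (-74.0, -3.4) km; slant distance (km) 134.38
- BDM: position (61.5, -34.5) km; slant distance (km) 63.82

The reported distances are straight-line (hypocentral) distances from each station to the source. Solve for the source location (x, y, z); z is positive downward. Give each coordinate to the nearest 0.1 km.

(46.6, -13.5, 58.4)

Each station gives a sphere (x−x_i)² + (y−y_i)² + z² = d_i² (stations at z=0).
Subtracting the ELK sphere from BGU and CMB: z² cancels, leaving linear equations in x and y:
263.2 x + 220.2 y = 9292.42
-227.4 x + 151.4 y = -12641.71
Solving: x ≈ 46.602, y ≈ -13.503 km (keep extra digits for the depth step; rounded: 46.6, -13.5).
Then from the ELK sphere: z² = 88.10² − (x − 39.7)² − (y + 79.1)² with x = 46.602, y = -13.503, so z ≈ 58.404 ≈ 58.4 km.
Check against BDM (with the unrounded solution): distance 63.83 ≈ 63.82 km. ✓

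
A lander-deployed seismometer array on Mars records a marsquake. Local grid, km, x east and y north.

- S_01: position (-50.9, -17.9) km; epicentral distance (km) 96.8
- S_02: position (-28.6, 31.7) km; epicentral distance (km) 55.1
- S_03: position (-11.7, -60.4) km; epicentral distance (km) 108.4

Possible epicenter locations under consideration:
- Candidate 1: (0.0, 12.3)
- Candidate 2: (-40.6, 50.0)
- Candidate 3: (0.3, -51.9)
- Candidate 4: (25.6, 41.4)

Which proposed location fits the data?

For each candidate, compare |candidate − station| to the reported distance:
Candidate 1: residuals S_01 37.6, S_02 20.5, S_03 34.8 → max 37.6 km
Candidate 2: residuals S_01 28.1, S_02 33.2, S_03 5.7 → max 33.2 km
Candidate 3: residuals S_01 35.3, S_02 33.4, S_03 93.7 → max 93.7 km
Candidate 4: residuals S_01 0.0, S_02 0.0, S_03 0.0 → max 0.0 km
Only Candidate 4 has all residuals ≈ 0.

Candidate 4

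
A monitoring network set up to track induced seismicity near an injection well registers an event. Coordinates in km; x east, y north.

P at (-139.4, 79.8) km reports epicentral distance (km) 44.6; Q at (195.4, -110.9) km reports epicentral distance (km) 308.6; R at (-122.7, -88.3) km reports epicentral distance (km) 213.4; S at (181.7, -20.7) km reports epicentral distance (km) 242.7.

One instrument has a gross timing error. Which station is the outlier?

Solve using three stations at a time. Using Q, R, S (subtract circle equations pairwise → linear system) gives (x, y) ≈ (-27.4, 102.8).
Distances from that point to each station vs reported:
  P: calculated 114.4 vs reported 44.6 → residual 69.8 km
  Q: calculated 308.7 vs reported 308.6 → residual 0.1 km
  R: calculated 213.5 vs reported 213.4 → residual 0.1 km
  S: calculated 242.8 vs reported 242.7 → residual 0.1 km
Q, R, S are mutually consistent (residuals ≈ 0); P is off by 69.8 km.

P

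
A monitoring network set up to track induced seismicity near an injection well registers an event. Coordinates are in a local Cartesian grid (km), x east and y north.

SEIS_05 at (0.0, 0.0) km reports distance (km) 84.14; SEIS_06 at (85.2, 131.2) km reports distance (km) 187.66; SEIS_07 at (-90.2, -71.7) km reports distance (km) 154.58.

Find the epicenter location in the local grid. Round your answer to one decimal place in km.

Circle about each station: x² + y² = 84.14²; (x − 85.2)² + (y − 131.2)² = 187.66²; (x + 90.2)² + (y + 71.7)² = 154.58².
Subtracting pairs of circle equations eliminates x²+y² and gives linear equations (the radical axes):
170.4 x + 262.4 y = -3664.26
-180.4 x − 143.4 y = -3538.51
Solving the 2×2 system: x ≈ 63.5, y ≈ -55.2 km.

x ≈ 63.5 km, y ≈ -55.2 km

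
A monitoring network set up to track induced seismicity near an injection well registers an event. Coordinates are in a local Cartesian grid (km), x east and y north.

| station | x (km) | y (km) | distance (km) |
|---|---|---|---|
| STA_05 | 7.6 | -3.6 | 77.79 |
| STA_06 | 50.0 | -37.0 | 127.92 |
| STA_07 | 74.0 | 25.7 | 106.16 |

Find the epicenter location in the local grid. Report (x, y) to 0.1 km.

Circle about each station: (x − 7.6)² + (y + 3.6)² = 77.79²; (x − 50.0)² + (y + 37.0)² = 127.92²; (x − 74.0)² + (y − 25.7)² = 106.16².
Subtracting the STA_05 equation from the STA_06 and STA_07 equations removes the quadratic terms:
84.8 x − 66.8 y = -6513.96
132.8 x + 58.6 y = 847.11
Solving the 2×2 system: x ≈ -23.5, y ≈ 67.7 km.

(-23.5, 67.7)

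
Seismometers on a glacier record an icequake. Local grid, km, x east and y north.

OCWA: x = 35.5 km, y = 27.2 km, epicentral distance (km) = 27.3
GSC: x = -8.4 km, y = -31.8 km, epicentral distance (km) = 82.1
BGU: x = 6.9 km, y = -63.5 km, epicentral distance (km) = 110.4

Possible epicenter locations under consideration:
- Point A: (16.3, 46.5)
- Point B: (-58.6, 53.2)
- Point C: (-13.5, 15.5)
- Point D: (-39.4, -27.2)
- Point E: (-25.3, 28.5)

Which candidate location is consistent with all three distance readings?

For each candidate, compare |candidate − station| to the reported distance:
Point A: residuals OCWA 0.1, GSC 0.0, BGU 0.0 → max 0.1 km
Point B: residuals OCWA 70.3, GSC 16.6, BGU 23.4 → max 70.3 km
Point C: residuals OCWA 23.1, GSC 34.5, BGU 28.8 → max 34.5 km
Point D: residuals OCWA 65.3, GSC 50.8, BGU 51.6 → max 65.3 km
Point E: residuals OCWA 33.5, GSC 19.5, BGU 12.9 → max 33.5 km
Only Point A has all residuals ≈ 0.

Point A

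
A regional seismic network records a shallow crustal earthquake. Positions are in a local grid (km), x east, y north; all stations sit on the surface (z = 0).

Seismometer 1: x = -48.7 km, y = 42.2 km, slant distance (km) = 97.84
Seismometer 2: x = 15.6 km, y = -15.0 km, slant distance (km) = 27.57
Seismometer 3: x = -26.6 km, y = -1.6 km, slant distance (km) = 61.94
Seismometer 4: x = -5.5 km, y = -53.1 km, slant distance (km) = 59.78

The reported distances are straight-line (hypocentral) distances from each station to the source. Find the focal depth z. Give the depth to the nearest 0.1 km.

Each station gives a sphere (x−x_i)² + (y−y_i)² + z² = d_i² (stations at z=0).
Subtracting the Seismometer 1 sphere from Seismometer 2 and Seismometer 3: z² cancels, leaving linear equations in x and y:
128.6 x − 114.4 y = 5128.39
44.2 x − 87.6 y = 2293.69
Solving: x ≈ 30.094, y ≈ -10.999 km (keep extra digits for the depth step; rounded: 30.1, -11.0).
Then from the Seismometer 1 sphere: z² = 97.84² − (x + 48.7)² − (y − 42.2)² with x = 30.094, y = -10.999, so z ≈ 23.109 ≈ 23.1 km.

z ≈ 23.1 km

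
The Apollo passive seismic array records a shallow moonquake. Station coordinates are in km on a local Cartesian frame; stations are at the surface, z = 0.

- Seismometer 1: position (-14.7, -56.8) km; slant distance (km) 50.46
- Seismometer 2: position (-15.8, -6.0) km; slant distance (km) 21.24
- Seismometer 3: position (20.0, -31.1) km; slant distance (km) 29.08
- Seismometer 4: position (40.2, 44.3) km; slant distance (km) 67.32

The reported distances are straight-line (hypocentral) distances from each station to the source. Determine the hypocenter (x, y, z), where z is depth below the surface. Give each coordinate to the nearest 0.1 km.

(2.3, -10.4, 10.2)

Each station gives a sphere (x−x_i)² + (y−y_i)² + z² = d_i² (stations at z=0).
Subtracting the Seismometer 1 sphere from Seismometer 2 and Seismometer 3: z² cancels, leaving linear equations in x and y:
-2.2 x + 101.6 y = -1061.62
69.4 x + 51.4 y = -374.55
Solving: x ≈ 2.305, y ≈ -10.399 km (keep extra digits for the depth step; rounded: 2.3, -10.4).
Then from the Seismometer 1 sphere: z² = 50.46² − (x + 14.7)² − (y + 56.8)² with x = 2.305, y = -10.399, so z ≈ 10.197 ≈ 10.2 km.
Check against Seismometer 4 (with the unrounded solution): distance 67.32 ≈ 67.32 km. ✓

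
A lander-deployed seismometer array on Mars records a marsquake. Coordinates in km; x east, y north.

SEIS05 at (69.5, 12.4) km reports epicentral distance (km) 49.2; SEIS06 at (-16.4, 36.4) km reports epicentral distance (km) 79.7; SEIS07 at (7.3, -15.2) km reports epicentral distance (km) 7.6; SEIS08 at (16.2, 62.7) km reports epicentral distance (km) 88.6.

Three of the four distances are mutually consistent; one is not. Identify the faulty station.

SEIS07

Solve using three stations at a time. Using SEIS05, SEIS06, SEIS08 (subtract circle equations pairwise → linear system) gives (x, y) ≈ (36.0, -23.7).
Distances from that point to each station vs reported:
  SEIS05: calculated 49.2 vs reported 49.2 → residual 0.0 km
  SEIS06: calculated 79.7 vs reported 79.7 → residual 0.0 km
  SEIS07: calculated 29.9 vs reported 7.6 → residual 22.3 km
  SEIS08: calculated 88.6 vs reported 88.6 → residual 0.0 km
SEIS05, SEIS06, SEIS08 are mutually consistent (residuals ≈ 0); SEIS07 is off by 22.3 km.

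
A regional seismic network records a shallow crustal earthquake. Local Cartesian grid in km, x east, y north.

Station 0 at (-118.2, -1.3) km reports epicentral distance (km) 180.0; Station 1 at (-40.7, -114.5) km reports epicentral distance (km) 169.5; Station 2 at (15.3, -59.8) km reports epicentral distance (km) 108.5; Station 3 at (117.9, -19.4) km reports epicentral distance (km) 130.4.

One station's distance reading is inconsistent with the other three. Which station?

Solve using three stations at a time. Using Station 1, Station 2, Station 3 (subtract circle equations pairwise → linear system) gives (x, y) ≈ (6.6, 48.2).
Distances from that point to each station vs reported:
  Station 0: calculated 134.2 vs reported 180.0 → residual 45.8 km
  Station 1: calculated 169.4 vs reported 169.5 → residual 0.1 km
  Station 2: calculated 108.3 vs reported 108.5 → residual 0.2 km
  Station 3: calculated 130.2 vs reported 130.4 → residual 0.2 km
Station 1, Station 2, Station 3 are mutually consistent (residuals ≈ 0); Station 0 is off by 45.8 km.

Station 0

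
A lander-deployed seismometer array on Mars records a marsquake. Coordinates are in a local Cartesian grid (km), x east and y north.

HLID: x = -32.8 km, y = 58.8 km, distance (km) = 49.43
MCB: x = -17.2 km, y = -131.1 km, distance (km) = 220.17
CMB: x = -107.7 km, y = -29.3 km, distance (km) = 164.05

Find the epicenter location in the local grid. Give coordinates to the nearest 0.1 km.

7.3 km east, 87.7 km north

Circle about each station: (x + 32.8)² + (y − 58.8)² = 49.43²; (x + 17.2)² + (y + 131.1)² = 220.17²; (x + 107.7)² + (y + 29.3)² = 164.05².
Subtracting pairs of circle equations eliminates x²+y² and gives linear equations (the radical axes):
31.2 x − 379.8 y = -33081.73
-149.8 x − 176.2 y = -16544.58
Solving the 2×2 system: x ≈ 7.3, y ≈ 87.7 km.
Check against HLID (with the unrounded x, y): √((x + 32.8)²+(y − 58.8)²) = 49.42 ≈ 49.43 km. ✓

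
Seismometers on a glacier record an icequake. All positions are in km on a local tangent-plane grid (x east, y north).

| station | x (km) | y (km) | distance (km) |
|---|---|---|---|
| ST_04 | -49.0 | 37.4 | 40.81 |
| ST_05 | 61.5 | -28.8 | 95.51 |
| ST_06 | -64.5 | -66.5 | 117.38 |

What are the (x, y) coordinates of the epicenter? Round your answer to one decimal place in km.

-8.2 km east, 36.5 km north

Circle about each station: (x + 49.0)² + (y − 37.4)² = 40.81²; (x − 61.5)² + (y + 28.8)² = 95.51²; (x + 64.5)² + (y + 66.5)² = 117.38².
Subtracting the ST_04 equation from the ST_05 and ST_06 equations removes the quadratic terms:
221.0 x − 132.4 y = -6644.77
-31.0 x − 207.8 y = -7329.87
Solving the 2×2 system: x ≈ -8.2, y ≈ 36.5 km.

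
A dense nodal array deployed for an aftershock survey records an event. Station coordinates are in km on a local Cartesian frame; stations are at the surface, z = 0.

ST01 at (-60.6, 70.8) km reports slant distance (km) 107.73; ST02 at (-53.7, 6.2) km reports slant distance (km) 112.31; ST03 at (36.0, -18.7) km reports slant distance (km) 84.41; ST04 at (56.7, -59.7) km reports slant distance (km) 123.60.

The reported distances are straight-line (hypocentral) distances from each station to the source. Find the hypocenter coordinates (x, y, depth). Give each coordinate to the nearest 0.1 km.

(39.2, 56.6, 38.0)

Each station gives a sphere (x−x_i)² + (y−y_i)² + z² = d_i² (stations at z=0).
Subtracting the ST01 sphere from ST02 and ST03: z² cancels, leaving linear equations in x and y:
13.8 x − 129.2 y = -6770.65
193.2 x − 179.0 y = -2558.61
Solving: x ≈ 39.187, y ≈ 56.590 km (keep extra digits for the depth step; rounded: 39.2, 56.6).
Then from the ST01 sphere: z² = 107.73² − (x + 60.6)² − (y − 70.8)² with x = 39.187, y = 56.590, so z ≈ 38.031 ≈ 38.0 km.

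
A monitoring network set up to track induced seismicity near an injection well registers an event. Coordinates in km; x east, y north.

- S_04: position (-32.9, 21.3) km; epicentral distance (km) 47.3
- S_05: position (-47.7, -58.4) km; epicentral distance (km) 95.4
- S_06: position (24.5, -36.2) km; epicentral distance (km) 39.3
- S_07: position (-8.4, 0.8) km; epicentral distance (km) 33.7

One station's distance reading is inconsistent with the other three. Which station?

Solve using three stations at a time. Using S_05, S_06, S_07 (subtract circle equations pairwise → linear system) gives (x, y) ≈ (25.2, 3.1).
Distances from that point to each station vs reported:
  S_04: calculated 60.9 vs reported 47.3 → residual 13.6 km
  S_05: calculated 95.4 vs reported 95.4 → residual 0.0 km
  S_06: calculated 39.3 vs reported 39.3 → residual 0.0 km
  S_07: calculated 33.7 vs reported 33.7 → residual 0.0 km
S_05, S_06, S_07 are mutually consistent (residuals ≈ 0); S_04 is off by 13.6 km.

S_04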